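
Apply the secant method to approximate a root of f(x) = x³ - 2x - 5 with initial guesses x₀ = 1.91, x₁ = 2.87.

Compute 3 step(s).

f(x) = x³ - 2x - 5
x₀ = 1.91, x₁ = 2.87

Secant formula: x_{n+1} = x_n - f(x_n)(x_n - x_{n-1})/(f(x_n) - f(x_{n-1}))

Iteration 1:
  f(1.910000) = -1.852129
  f(2.870000) = 12.899903
  x_2 = 2.870000 - 12.899903×(2.870000 - 1.910000)/(12.899903 - (-1.852129))
       = 2.030529
Iteration 2:
  f(2.870000) = 12.899903
  f(2.030529) = -0.689092
  x_3 = 2.030529 - (-0.689092)×(2.030529 - 2.870000)/(-0.689092 - 12.899903)
       = 2.073098
Iteration 3:
  f(2.030529) = -0.689092
  f(2.073098) = -0.236570
  x_4 = 2.073098 - (-0.236570)×(2.073098 - 2.030529)/(-0.236570 - (-0.689092))
       = 2.095352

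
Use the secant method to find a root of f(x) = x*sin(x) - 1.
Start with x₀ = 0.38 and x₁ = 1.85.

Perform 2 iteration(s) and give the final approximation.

f(x) = x*sin(x) - 1
x₀ = 0.38, x₁ = 1.85

Secant formula: x_{n+1} = x_n - f(x_n)(x_n - x_{n-1})/(f(x_n) - f(x_{n-1}))

Iteration 1:
  f(0.380000) = -0.859050
  f(1.850000) = 0.778359
  x_2 = 1.850000 - 0.778359×(1.850000 - 0.380000)/(0.778359 - (-0.859050))
       = 1.151221
Iteration 2:
  f(1.850000) = 0.778359
  f(1.151221) = 0.051366
  x_3 = 1.151221 - 0.051366×(1.151221 - 1.850000)/(0.051366 - 0.778359)
       = 1.101848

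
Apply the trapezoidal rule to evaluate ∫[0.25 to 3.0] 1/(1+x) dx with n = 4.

f(x) = 1/(1+x)
a = 0.25, b = 3.0, n = 4
h = (b - a)/n = 0.687500

Trapezoidal rule: (h/2)[f(x₀) + 2f(x₁) + 2f(x₂) + ... + f(xₙ)]

x_0 = 0.2500, f(x_0) = 0.800000, coefficient = 1
x_1 = 0.9375, f(x_1) = 0.516129, coefficient = 2
x_2 = 1.6250, f(x_2) = 0.380952, coefficient = 2
x_3 = 2.3125, f(x_3) = 0.301887, coefficient = 2
x_4 = 3.0000, f(x_4) = 0.250000, coefficient = 1

I ≈ (0.687500/2) × 3.447936 = 1.185228
Exact value: 1.163151
Error: 0.022077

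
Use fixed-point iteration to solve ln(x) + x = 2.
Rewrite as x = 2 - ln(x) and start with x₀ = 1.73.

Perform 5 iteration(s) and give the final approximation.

Equation: ln(x) + x = 2
Fixed-point form: x = 2 - ln(x)
x₀ = 1.73

x_1 = g(1.730000) = 1.451879
x_2 = g(1.451879) = 1.627142
x_3 = g(1.627142) = 1.513175
x_4 = g(1.513175) = 1.585790
x_5 = g(1.585790) = 1.538917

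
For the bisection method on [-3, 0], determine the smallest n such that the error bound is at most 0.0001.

We need (b-a)/2^n ≤ 0.0001
(0 - (-3))/2^n ≤ 0.0001
3/2^n ≤ 0.0001
2^n ≥ 30000
n ≥ log₂(30000) = 14.87
n ≥ 15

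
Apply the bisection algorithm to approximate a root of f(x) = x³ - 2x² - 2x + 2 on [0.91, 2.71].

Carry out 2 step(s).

f(x) = x³ - 2x² - 2x + 2
Initial interval: [0.91, 2.71]

Iteration 1:
  c_1 = (0.910000 + 2.710000)/2 = 1.810000
  f(c_1) = f(1.810000) = -2.242459
  f(a) × f(c) ≥ 0, new interval: [1.810000, 2.710000]
Iteration 2:
  c_2 = (1.810000 + 2.710000)/2 = 2.260000
  f(c_2) = f(2.260000) = -1.192024
  f(a) × f(c) ≥ 0, new interval: [2.260000, 2.710000]

After 2 iteration(s), the approximation is c_2 = 2.260000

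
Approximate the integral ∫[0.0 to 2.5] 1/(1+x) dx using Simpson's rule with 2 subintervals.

f(x) = 1/(1+x)
a = 0.0, b = 2.5, n = 2
h = (b - a)/n = 1.250000

Simpson's rule: (h/3)[f(x₀) + 4f(x₁) + 2f(x₂) + ... + f(xₙ)]

x_0 = 0.0000, f(x_0) = 1.000000, coefficient = 1
x_1 = 1.2500, f(x_1) = 0.444444, coefficient = 4
x_2 = 2.5000, f(x_2) = 0.285714, coefficient = 1

I ≈ (1.250000/3) × 3.063492 = 1.276455
Exact value: 1.252763
Error: 0.023692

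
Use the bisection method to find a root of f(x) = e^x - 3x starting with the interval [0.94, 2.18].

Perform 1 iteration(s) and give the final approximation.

f(x) = e^x - 3x
Initial interval: [0.94, 2.18]

Iteration 1:
  c_1 = (0.940000 + 2.180000)/2 = 1.560000
  f(c_1) = f(1.560000) = 0.078821
  f(a) × f(c) < 0, new interval: [0.940000, 1.560000]

After 1 iteration(s), the approximation is c_1 = 1.560000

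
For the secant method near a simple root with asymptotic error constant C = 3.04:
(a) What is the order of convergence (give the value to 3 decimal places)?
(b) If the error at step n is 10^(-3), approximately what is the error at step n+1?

(a) Secant method has superlinear convergence with order φ = (1+√5)/2 ≈ 1.618.
    This means |e_{n+1}| ≈ C|e_n|^1.618.

(b) With |e_n| = 10^(-3) and C = 3.04:
    |e_{n+1}| ≈ 3.04 × (10^(-3))^1.618 = 3.04 × 10^(-4.85)

(a) ≈ 1.618 (golden ratio); (b) |e_{n+1}| ≈ 4.254e-05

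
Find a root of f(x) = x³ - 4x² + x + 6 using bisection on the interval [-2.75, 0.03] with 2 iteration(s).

f(x) = x³ - 4x² + x + 6
Initial interval: [-2.75, 0.03]

Iteration 1:
  c_1 = (-2.750000 + 0.030000)/2 = -1.360000
  f(c_1) = f(-1.360000) = -5.273856
  f(a) × f(c) ≥ 0, new interval: [-1.360000, 0.030000]
Iteration 2:
  c_2 = (-1.360000 + 0.030000)/2 = -0.665000
  f(c_2) = f(-0.665000) = 3.272020
  f(a) × f(c) < 0, new interval: [-1.360000, -0.665000]

After 2 iteration(s), the approximation is c_2 = -0.665000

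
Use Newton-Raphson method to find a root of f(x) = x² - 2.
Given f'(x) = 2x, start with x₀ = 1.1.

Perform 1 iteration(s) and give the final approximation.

f(x) = x² - 2
f'(x) = 2x
x₀ = 1.1

Newton-Raphson formula: x_{n+1} = x_n - f(x_n)/f'(x_n)

Iteration 1:
  f(1.100000) = -0.790000
  f'(1.100000) = 2.200000
  x_1 = 1.100000 - (-0.790000)/2.200000 = 1.459091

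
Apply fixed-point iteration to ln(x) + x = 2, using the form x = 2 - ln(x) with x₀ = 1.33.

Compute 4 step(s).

Equation: ln(x) + x = 2
Fixed-point form: x = 2 - ln(x)
x₀ = 1.33

x_1 = g(1.330000) = 1.714821
x_2 = g(1.714821) = 1.460691
x_3 = g(1.460691) = 1.621090
x_4 = g(1.621090) = 1.516901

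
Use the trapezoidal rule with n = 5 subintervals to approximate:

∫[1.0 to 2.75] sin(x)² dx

f(x) = sin(x)²
a = 1.0, b = 2.75, n = 5
h = (b - a)/n = 0.350000

Trapezoidal rule: (h/2)[f(x₀) + 2f(x₁) + 2f(x₂) + ... + f(xₙ)]

x_0 = 1.0000, f(x_0) = 0.708073, coefficient = 1
x_1 = 1.3500, f(x_1) = 0.952036, coefficient = 2
x_2 = 1.7000, f(x_2) = 0.983399, coefficient = 2
x_3 = 2.0500, f(x_3) = 0.787412, coefficient = 2
x_4 = 2.4000, f(x_4) = 0.456251, coefficient = 2
x_5 = 2.7500, f(x_5) = 0.145665, coefficient = 1

I ≈ (0.350000/2) × 7.211934 = 1.262088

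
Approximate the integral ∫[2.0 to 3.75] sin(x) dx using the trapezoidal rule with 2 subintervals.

f(x) = sin(x)
a = 2.0, b = 3.75, n = 2
h = (b - a)/n = 0.875000

Trapezoidal rule: (h/2)[f(x₀) + 2f(x₁) + 2f(x₂) + ... + f(xₙ)]

x_0 = 2.0000, f(x_0) = 0.909297, coefficient = 1
x_1 = 2.8750, f(x_1) = 0.263446, coefficient = 2
x_2 = 3.7500, f(x_2) = -0.571561, coefficient = 1

I ≈ (0.875000/2) × 0.864628 = 0.378275
Exact value: 0.404413
Error: 0.026138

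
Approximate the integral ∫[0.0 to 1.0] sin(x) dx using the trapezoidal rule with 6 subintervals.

f(x) = sin(x)
a = 0.0, b = 1.0, n = 6
h = (b - a)/n = 0.166667

Trapezoidal rule: (h/2)[f(x₀) + 2f(x₁) + 2f(x₂) + ... + f(xₙ)]

x_0 = 0.0000, f(x_0) = 0.000000, coefficient = 1
x_1 = 0.1667, f(x_1) = 0.165896, coefficient = 2
x_2 = 0.3333, f(x_2) = 0.327195, coefficient = 2
x_3 = 0.5000, f(x_3) = 0.479426, coefficient = 2
x_4 = 0.6667, f(x_4) = 0.618370, coefficient = 2
x_5 = 0.8333, f(x_5) = 0.740177, coefficient = 2
x_6 = 1.0000, f(x_6) = 0.841471, coefficient = 1

I ≈ (0.166667/2) × 5.503597 = 0.458633
Exact value: 0.459698
Error: 0.001065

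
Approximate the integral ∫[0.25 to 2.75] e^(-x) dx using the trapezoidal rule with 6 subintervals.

f(x) = e^(-x)
a = 0.25, b = 2.75, n = 6
h = (b - a)/n = 0.416667

Trapezoidal rule: (h/2)[f(x₀) + 2f(x₁) + 2f(x₂) + ... + f(xₙ)]

x_0 = 0.2500, f(x_0) = 0.778801, coefficient = 1
x_1 = 0.6667, f(x_1) = 0.513417, coefficient = 2
x_2 = 1.0833, f(x_2) = 0.338465, coefficient = 2
x_3 = 1.5000, f(x_3) = 0.223130, coefficient = 2
x_4 = 1.9167, f(x_4) = 0.147096, coefficient = 2
x_5 = 2.3333, f(x_5) = 0.096972, coefficient = 2
x_6 = 2.7500, f(x_6) = 0.063928, coefficient = 1

I ≈ (0.416667/2) × 3.480891 = 0.725186
Exact value: 0.714873
Error: 0.010313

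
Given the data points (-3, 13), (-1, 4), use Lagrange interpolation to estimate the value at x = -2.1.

Lagrange interpolation formula:
P(x) = Σ yᵢ × Lᵢ(x)
where Lᵢ(x) = Π_{j≠i} (x - xⱼ)/(xᵢ - xⱼ)

L_0(-2.1) = (-2.1 - (-1))/(-3 - (-1)) = 0.550000
L_1(-2.1) = (-2.1 - (-3))/(-1 - (-3)) = 0.450000

P(-2.1) = 13×L_0(-2.1) + 4×L_1(-2.1)
P(-2.1) = 8.950000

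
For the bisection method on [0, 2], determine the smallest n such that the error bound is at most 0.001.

We need (b-a)/2^n ≤ 0.001
(2 - 0)/2^n ≤ 0.001
2/2^n ≤ 0.001
2^n ≥ 2000
n ≥ log₂(2000) = 10.97
n ≥ 11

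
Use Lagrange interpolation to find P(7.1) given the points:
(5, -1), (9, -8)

Lagrange interpolation formula:
P(x) = Σ yᵢ × Lᵢ(x)
where Lᵢ(x) = Π_{j≠i} (x - xⱼ)/(xᵢ - xⱼ)

L_0(7.1) = (7.1 - 9)/(5 - 9) = 0.475000
L_1(7.1) = (7.1 - 5)/(9 - 5) = 0.525000

P(7.1) = (-1)×L_0(7.1) + (-8)×L_1(7.1)
P(7.1) = -4.675000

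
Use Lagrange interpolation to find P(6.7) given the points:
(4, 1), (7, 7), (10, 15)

Lagrange interpolation formula:
P(x) = Σ yᵢ × Lᵢ(x)
where Lᵢ(x) = Π_{j≠i} (x - xⱼ)/(xᵢ - xⱼ)

L_0(6.7) = (6.7 - 7)/(4 - 7) × (6.7 - 10)/(4 - 10) = 0.055000
L_1(6.7) = (6.7 - 4)/(7 - 4) × (6.7 - 10)/(7 - 10) = 0.990000
L_2(6.7) = (6.7 - 4)/(10 - 4) × (6.7 - 7)/(10 - 7) = -0.045000

P(6.7) = 1×L_0(6.7) + 7×L_1(6.7) + 15×L_2(6.7)
P(6.7) = 6.310000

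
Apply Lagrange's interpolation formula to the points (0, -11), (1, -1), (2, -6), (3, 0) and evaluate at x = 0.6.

Lagrange interpolation formula:
P(x) = Σ yᵢ × Lᵢ(x)
where Lᵢ(x) = Π_{j≠i} (x - xⱼ)/(xᵢ - xⱼ)

L_0(0.6) = (0.6 - 1)/(0 - 1) × (0.6 - 2)/(0 - 2) × (0.6 - 3)/(0 - 3) = 0.224000
L_1(0.6) = (0.6 - 0)/(1 - 0) × (0.6 - 2)/(1 - 2) × (0.6 - 3)/(1 - 3) = 1.008000
L_2(0.6) = (0.6 - 0)/(2 - 0) × (0.6 - 1)/(2 - 1) × (0.6 - 3)/(2 - 3) = -0.288000
L_3(0.6) = (0.6 - 0)/(3 - 0) × (0.6 - 1)/(3 - 1) × (0.6 - 2)/(3 - 2) = 0.056000

P(0.6) = (-11)×L_0(0.6) + (-1)×L_1(0.6) + (-6)×L_2(0.6) + 0×L_3(0.6)
P(0.6) = -1.744000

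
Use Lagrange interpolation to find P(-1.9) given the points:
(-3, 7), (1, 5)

Lagrange interpolation formula:
P(x) = Σ yᵢ × Lᵢ(x)
where Lᵢ(x) = Π_{j≠i} (x - xⱼ)/(xᵢ - xⱼ)

L_0(-1.9) = (-1.9 - 1)/(-3 - 1) = 0.725000
L_1(-1.9) = (-1.9 - (-3))/(1 - (-3)) = 0.275000

P(-1.9) = 7×L_0(-1.9) + 5×L_1(-1.9)
P(-1.9) = 6.450000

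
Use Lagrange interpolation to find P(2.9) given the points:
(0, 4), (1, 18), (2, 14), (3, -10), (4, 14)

Lagrange interpolation formula:
P(x) = Σ yᵢ × Lᵢ(x)
where Lᵢ(x) = Π_{j≠i} (x - xⱼ)/(xᵢ - xⱼ)

L_0(2.9) = (2.9 - 1)/(0 - 1) × (2.9 - 2)/(0 - 2) × (2.9 - 3)/(0 - 3) × (2.9 - 4)/(0 - 4) = 0.007838
L_1(2.9) = (2.9 - 0)/(1 - 0) × (2.9 - 2)/(1 - 2) × (2.9 - 3)/(1 - 3) × (2.9 - 4)/(1 - 4) = -0.047850
L_2(2.9) = (2.9 - 0)/(2 - 0) × (2.9 - 1)/(2 - 1) × (2.9 - 3)/(2 - 3) × (2.9 - 4)/(2 - 4) = 0.151525
L_3(2.9) = (2.9 - 0)/(3 - 0) × (2.9 - 1)/(3 - 1) × (2.9 - 2)/(3 - 2) × (2.9 - 4)/(3 - 4) = 0.909150
L_4(2.9) = (2.9 - 0)/(4 - 0) × (2.9 - 1)/(4 - 1) × (2.9 - 2)/(4 - 2) × (2.9 - 3)/(4 - 3) = -0.020663

P(2.9) = 4×L_0(2.9) + 18×L_1(2.9) + 14×L_2(2.9) + (-10)×L_3(2.9) + 14×L_4(2.9)
P(2.9) = -8.089375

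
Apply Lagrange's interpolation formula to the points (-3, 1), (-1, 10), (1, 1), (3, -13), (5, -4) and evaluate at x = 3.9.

Lagrange interpolation formula:
P(x) = Σ yᵢ × Lᵢ(x)
where Lᵢ(x) = Π_{j≠i} (x - xⱼ)/(xᵢ - xⱼ)

L_0(3.9) = (3.9 - (-1))/(-3 - (-1)) × (3.9 - 1)/(-3 - 1) × (3.9 - 3)/(-3 - 3) × (3.9 - 5)/(-3 - 5) = -0.036635
L_1(3.9) = (3.9 - (-3))/(-1 - (-3)) × (3.9 - 1)/(-1 - 1) × (3.9 - 3)/(-1 - 3) × (3.9 - 5)/(-1 - 5) = 0.206353
L_2(3.9) = (3.9 - (-3))/(1 - (-3)) × (3.9 - (-1))/(1 - (-1)) × (3.9 - 3)/(1 - 3) × (3.9 - 5)/(1 - 5) = -0.522998
L_3(3.9) = (3.9 - (-3))/(3 - (-3)) × (3.9 - (-1))/(3 - (-1)) × (3.9 - 1)/(3 - 1) × (3.9 - 5)/(3 - 5) = 1.123478
L_4(3.9) = (3.9 - (-3))/(5 - (-3)) × (3.9 - (-1))/(5 - (-1)) × (3.9 - 1)/(5 - 1) × (3.9 - 3)/(5 - 3) = 0.229802

P(3.9) = 1×L_0(3.9) + 10×L_1(3.9) + 1×L_2(3.9) + (-13)×L_3(3.9) + (-4)×L_4(3.9)
P(3.9) = -14.020527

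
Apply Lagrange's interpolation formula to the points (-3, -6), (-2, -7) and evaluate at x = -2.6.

Lagrange interpolation formula:
P(x) = Σ yᵢ × Lᵢ(x)
where Lᵢ(x) = Π_{j≠i} (x - xⱼ)/(xᵢ - xⱼ)

L_0(-2.6) = (-2.6 - (-2))/(-3 - (-2)) = 0.600000
L_1(-2.6) = (-2.6 - (-3))/(-2 - (-3)) = 0.400000

P(-2.6) = (-6)×L_0(-2.6) + (-7)×L_1(-2.6)
P(-2.6) = -6.400000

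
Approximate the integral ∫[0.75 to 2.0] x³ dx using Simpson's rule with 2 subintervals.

f(x) = x³
a = 0.75, b = 2.0, n = 2
h = (b - a)/n = 0.625000

Simpson's rule: (h/3)[f(x₀) + 4f(x₁) + 2f(x₂) + ... + f(xₙ)]

x_0 = 0.7500, f(x_0) = 0.421875, coefficient = 1
x_1 = 1.3750, f(x_1) = 2.599609, coefficient = 4
x_2 = 2.0000, f(x_2) = 8.000000, coefficient = 1

I ≈ (0.625000/3) × 18.820312 = 3.920898
Exact value: 3.920898
Error: 0.000000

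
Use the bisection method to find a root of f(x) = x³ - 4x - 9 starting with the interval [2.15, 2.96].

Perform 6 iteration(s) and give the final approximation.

f(x) = x³ - 4x - 9
Initial interval: [2.15, 2.96]

Iteration 1:
  c_1 = (2.150000 + 2.960000)/2 = 2.555000
  f(c_1) = f(2.555000) = -2.540896
  f(a) × f(c) ≥ 0, new interval: [2.555000, 2.960000]
Iteration 2:
  c_2 = (2.555000 + 2.960000)/2 = 2.757500
  f(c_2) = f(2.757500) = 0.937496
  f(a) × f(c) < 0, new interval: [2.555000, 2.757500]
Iteration 3:
  c_3 = (2.555000 + 2.757500)/2 = 2.656250
  f(c_3) = f(2.656250) = -0.883392
  f(a) × f(c) ≥ 0, new interval: [2.656250, 2.757500]
Iteration 4:
  c_4 = (2.656250 + 2.757500)/2 = 2.706875
  f(c_4) = f(2.706875) = 0.006239
  f(a) × f(c) < 0, new interval: [2.656250, 2.706875]
Iteration 5:
  c_5 = (2.656250 + 2.706875)/2 = 2.681563
  f(c_5) = f(2.681563) = -0.443731
  f(a) × f(c) ≥ 0, new interval: [2.681563, 2.706875]
Iteration 6:
  c_6 = (2.681563 + 2.706875)/2 = 2.694219
  f(c_6) = f(2.694219) = -0.220040
  f(a) × f(c) ≥ 0, new interval: [2.694219, 2.706875]

After 6 iteration(s), the approximation is c_6 = 2.694219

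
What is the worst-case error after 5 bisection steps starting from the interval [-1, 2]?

Bisection error bound: |error| ≤ (b-a)/2^n
|error| ≤ (2 - (-1))/2^5 = 3/2^5
|error| ≤ 0.0937500000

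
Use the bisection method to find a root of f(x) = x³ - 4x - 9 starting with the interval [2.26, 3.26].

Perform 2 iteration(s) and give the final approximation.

f(x) = x³ - 4x - 9
Initial interval: [2.26, 3.26]

Iteration 1:
  c_1 = (2.260000 + 3.260000)/2 = 2.760000
  f(c_1) = f(2.760000) = 0.984576
  f(a) × f(c) < 0, new interval: [2.260000, 2.760000]
Iteration 2:
  c_2 = (2.260000 + 2.760000)/2 = 2.510000
  f(c_2) = f(2.510000) = -3.226749
  f(a) × f(c) ≥ 0, new interval: [2.510000, 2.760000]

After 2 iteration(s), the approximation is c_2 = 2.510000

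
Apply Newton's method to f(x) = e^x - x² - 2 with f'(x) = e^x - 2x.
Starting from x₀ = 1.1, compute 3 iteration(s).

f(x) = e^x - x² - 2
f'(x) = e^x - 2x
x₀ = 1.1

Newton-Raphson formula: x_{n+1} = x_n - f(x_n)/f'(x_n)

Iteration 1:
  f(1.100000) = -0.205834
  f'(1.100000) = 0.804166
  x_1 = 1.100000 - (-0.205834)/0.804166 = 1.355960
Iteration 2:
  f(1.355960) = 0.041856
  f'(1.355960) = 1.168564
  x_2 = 1.355960 - 0.041856/1.168564 = 1.320141
Iteration 3:
  f(1.320141) = 0.001177
  f'(1.320141) = 1.103667
  x_3 = 1.320141 - 0.001177/1.103667 = 1.319075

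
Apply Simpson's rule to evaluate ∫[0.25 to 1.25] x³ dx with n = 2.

f(x) = x³
a = 0.25, b = 1.25, n = 2
h = (b - a)/n = 0.500000

Simpson's rule: (h/3)[f(x₀) + 4f(x₁) + 2f(x₂) + ... + f(xₙ)]

x_0 = 0.2500, f(x_0) = 0.015625, coefficient = 1
x_1 = 0.7500, f(x_1) = 0.421875, coefficient = 4
x_2 = 1.2500, f(x_2) = 1.953125, coefficient = 1

I ≈ (0.500000/3) × 3.656250 = 0.609375
Exact value: 0.609375
Error: 0.000000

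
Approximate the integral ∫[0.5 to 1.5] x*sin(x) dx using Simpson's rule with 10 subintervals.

f(x) = x*sin(x)
a = 0.5, b = 1.5, n = 10
h = (b - a)/n = 0.100000

Simpson's rule: (h/3)[f(x₀) + 4f(x₁) + 2f(x₂) + ... + f(xₙ)]

x_0 = 0.5000, f(x_0) = 0.239713, coefficient = 1
x_1 = 0.6000, f(x_1) = 0.338785, coefficient = 4
x_2 = 0.7000, f(x_2) = 0.450952, coefficient = 2
x_3 = 0.8000, f(x_3) = 0.573885, coefficient = 4
x_4 = 0.9000, f(x_4) = 0.704994, coefficient = 2
x_5 = 1.0000, f(x_5) = 0.841471, coefficient = 4
x_6 = 1.1000, f(x_6) = 0.980328, coefficient = 2
x_7 = 1.2000, f(x_7) = 1.118447, coefficient = 4
x_8 = 1.3000, f(x_8) = 1.252626, coefficient = 2
x_9 = 1.4000, f(x_9) = 1.379630, coefficient = 4
x_10 = 1.5000, f(x_10) = 1.496242, coefficient = 1

I ≈ (0.100000/3) × 25.522627 = 0.850754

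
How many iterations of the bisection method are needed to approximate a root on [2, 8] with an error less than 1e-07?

We need (b-a)/2^n ≤ 1e-07
(8 - 2)/2^n ≤ 1e-07
6/2^n ≤ 1e-07
2^n ≥ 60000000
n ≥ log₂(60000000) = 25.84
n ≥ 26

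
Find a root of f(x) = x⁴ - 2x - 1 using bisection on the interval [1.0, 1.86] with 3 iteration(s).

f(x) = x⁴ - 2x - 1
Initial interval: [1.0, 1.86]

Iteration 1:
  c_1 = (1.000000 + 1.860000)/2 = 1.430000
  f(c_1) = f(1.430000) = 0.321616
  f(a) × f(c) < 0, new interval: [1.000000, 1.430000]
Iteration 2:
  c_2 = (1.000000 + 1.430000)/2 = 1.215000
  f(c_2) = f(1.215000) = -1.250760
  f(a) × f(c) ≥ 0, new interval: [1.215000, 1.430000]
Iteration 3:
  c_3 = (1.215000 + 1.430000)/2 = 1.322500
  f(c_3) = f(1.322500) = -0.585977
  f(a) × f(c) ≥ 0, new interval: [1.322500, 1.430000]

After 3 iteration(s), the approximation is c_3 = 1.322500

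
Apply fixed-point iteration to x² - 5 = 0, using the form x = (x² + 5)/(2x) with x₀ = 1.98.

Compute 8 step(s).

Equation: x² - 5 = 0
Fixed-point form: x = (x² + 5)/(2x)
x₀ = 1.98

x_1 = g(1.980000) = 2.252626
x_2 = g(2.252626) = 2.236129
x_3 = g(2.236129) = 2.236068
x_4 = g(2.236068) = 2.236068
x_5 = g(2.236068) = 2.236068
x_6 = g(2.236068) = 2.236068
x_7 = g(2.236068) = 2.236068
x_8 = g(2.236068) = 2.236068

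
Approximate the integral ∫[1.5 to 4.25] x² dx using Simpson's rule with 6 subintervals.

f(x) = x²
a = 1.5, b = 4.25, n = 6
h = (b - a)/n = 0.458333

Simpson's rule: (h/3)[f(x₀) + 4f(x₁) + 2f(x₂) + ... + f(xₙ)]

x_0 = 1.5000, f(x_0) = 2.250000, coefficient = 1
x_1 = 1.9583, f(x_1) = 3.835069, coefficient = 4
x_2 = 2.4167, f(x_2) = 5.840278, coefficient = 2
x_3 = 2.8750, f(x_3) = 8.265625, coefficient = 4
x_4 = 3.3333, f(x_4) = 11.111111, coefficient = 2
x_5 = 3.7917, f(x_5) = 14.376736, coefficient = 4
x_6 = 4.2500, f(x_6) = 18.062500, coefficient = 1

I ≈ (0.458333/3) × 160.125000 = 24.463542
Exact value: 24.463542
Error: 0.000000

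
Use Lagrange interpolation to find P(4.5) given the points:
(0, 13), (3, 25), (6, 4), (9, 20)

Lagrange interpolation formula:
P(x) = Σ yᵢ × Lᵢ(x)
where Lᵢ(x) = Π_{j≠i} (x - xⱼ)/(xᵢ - xⱼ)

L_0(4.5) = (4.5 - 3)/(0 - 3) × (4.5 - 6)/(0 - 6) × (4.5 - 9)/(0 - 9) = -0.062500
L_1(4.5) = (4.5 - 0)/(3 - 0) × (4.5 - 6)/(3 - 6) × (4.5 - 9)/(3 - 9) = 0.562500
L_2(4.5) = (4.5 - 0)/(6 - 0) × (4.5 - 3)/(6 - 3) × (4.5 - 9)/(6 - 9) = 0.562500
L_3(4.5) = (4.5 - 0)/(9 - 0) × (4.5 - 3)/(9 - 3) × (4.5 - 6)/(9 - 6) = -0.062500

P(4.5) = 13×L_0(4.5) + 25×L_1(4.5) + 4×L_2(4.5) + 20×L_3(4.5)
P(4.5) = 14.250000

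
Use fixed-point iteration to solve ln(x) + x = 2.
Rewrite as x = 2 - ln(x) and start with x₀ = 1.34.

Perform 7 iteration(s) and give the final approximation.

Equation: ln(x) + x = 2
Fixed-point form: x = 2 - ln(x)
x₀ = 1.34

x_1 = g(1.340000) = 1.707330
x_2 = g(1.707330) = 1.465069
x_3 = g(1.465069) = 1.618098
x_4 = g(1.618098) = 1.518749
x_5 = g(1.518749) = 1.582113
x_6 = g(1.582113) = 1.541239
x_7 = g(1.541239) = 1.567414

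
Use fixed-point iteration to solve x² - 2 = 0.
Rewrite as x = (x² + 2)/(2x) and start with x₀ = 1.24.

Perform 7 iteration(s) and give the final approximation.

Equation: x² - 2 = 0
Fixed-point form: x = (x² + 2)/(2x)
x₀ = 1.24

x_1 = g(1.240000) = 1.426452
x_2 = g(1.426452) = 1.414266
x_3 = g(1.414266) = 1.414214
x_4 = g(1.414214) = 1.414214
x_5 = g(1.414214) = 1.414214
x_6 = g(1.414214) = 1.414214
x_7 = g(1.414214) = 1.414214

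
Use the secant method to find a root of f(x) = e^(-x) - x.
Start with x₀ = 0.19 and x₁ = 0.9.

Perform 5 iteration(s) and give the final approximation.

f(x) = e^(-x) - x
x₀ = 0.19, x₁ = 0.9

Secant formula: x_{n+1} = x_n - f(x_n)(x_n - x_{n-1})/(f(x_n) - f(x_{n-1}))

Iteration 1:
  f(0.190000) = 0.636959
  f(0.900000) = -0.493430
  x_2 = 0.900000 - (-0.493430)×(0.900000 - 0.190000)/(-0.493430 - 0.636959)
       = 0.590075
Iteration 2:
  f(0.900000) = -0.493430
  f(0.590075) = -0.035790
  x_3 = 0.590075 - (-0.035790)×(0.590075 - 0.900000)/(-0.035790 - (-0.493430))
       = 0.565838
Iteration 3:
  f(0.590075) = -0.035790
  f(0.565838) = 0.002047
  x_4 = 0.565838 - 0.002047×(0.565838 - 0.590075)/(0.002047 - (-0.035790))
       = 0.567149
Iteration 4:
  f(0.565838) = 0.002047
  f(0.567149) = -0.000008
  x_5 = 0.567149 - (-0.000008)×(0.567149 - 0.565838)/(-0.000008 - 0.002047)
       = 0.567143
Iteration 5:
  f(0.567149) = -0.000008
  f(0.567143) = 0.000000
  x_6 = 0.567143 - 0.000000×(0.567143 - 0.567149)/(0.000000 - (-0.000008))
       = 0.567143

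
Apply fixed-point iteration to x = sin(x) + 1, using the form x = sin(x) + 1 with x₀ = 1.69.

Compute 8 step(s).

Equation: x = sin(x) + 1
Fixed-point form: x = sin(x) + 1
x₀ = 1.69

x_1 = g(1.690000) = 1.992904
x_2 = g(1.992904) = 1.912228
x_3 = g(1.912228) = 1.942276
x_4 = g(1.942276) = 1.931791
x_5 = g(1.931791) = 1.935546
x_6 = g(1.935546) = 1.934213
x_7 = g(1.934213) = 1.934688
x_8 = g(1.934688) = 1.934519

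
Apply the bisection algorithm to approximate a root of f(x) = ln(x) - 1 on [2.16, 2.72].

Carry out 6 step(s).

f(x) = ln(x) - 1
Initial interval: [2.16, 2.72]

Iteration 1:
  c_1 = (2.160000 + 2.720000)/2 = 2.440000
  f(c_1) = f(2.440000) = -0.108002
  f(a) × f(c) ≥ 0, new interval: [2.440000, 2.720000]
Iteration 2:
  c_2 = (2.440000 + 2.720000)/2 = 2.580000
  f(c_2) = f(2.580000) = -0.052211
  f(a) × f(c) ≥ 0, new interval: [2.580000, 2.720000]
Iteration 3:
  c_3 = (2.580000 + 2.720000)/2 = 2.650000
  f(c_3) = f(2.650000) = -0.025440
  f(a) × f(c) ≥ 0, new interval: [2.650000, 2.720000]
Iteration 4:
  c_4 = (2.650000 + 2.720000)/2 = 2.685000
  f(c_4) = f(2.685000) = -0.012319
  f(a) × f(c) ≥ 0, new interval: [2.685000, 2.720000]
Iteration 5:
  c_5 = (2.685000 + 2.720000)/2 = 2.702500
  f(c_5) = f(2.702500) = -0.005823
  f(a) × f(c) ≥ 0, new interval: [2.702500, 2.720000]
Iteration 6:
  c_6 = (2.702500 + 2.720000)/2 = 2.711250
  f(c_6) = f(2.711250) = -0.002590
  f(a) × f(c) ≥ 0, new interval: [2.711250, 2.720000]

After 6 iteration(s), the approximation is c_6 = 2.711250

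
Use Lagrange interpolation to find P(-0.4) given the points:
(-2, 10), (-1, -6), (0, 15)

Lagrange interpolation formula:
P(x) = Σ yᵢ × Lᵢ(x)
where Lᵢ(x) = Π_{j≠i} (x - xⱼ)/(xᵢ - xⱼ)

L_0(-0.4) = (-0.4 - (-1))/(-2 - (-1)) × (-0.4 - 0)/(-2 - 0) = -0.120000
L_1(-0.4) = (-0.4 - (-2))/(-1 - (-2)) × (-0.4 - 0)/(-1 - 0) = 0.640000
L_2(-0.4) = (-0.4 - (-2))/(0 - (-2)) × (-0.4 - (-1))/(0 - (-1)) = 0.480000

P(-0.4) = 10×L_0(-0.4) + (-6)×L_1(-0.4) + 15×L_2(-0.4)
P(-0.4) = 2.160000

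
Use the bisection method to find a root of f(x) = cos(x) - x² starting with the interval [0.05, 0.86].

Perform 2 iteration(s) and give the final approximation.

f(x) = cos(x) - x²
Initial interval: [0.05, 0.86]

Iteration 1:
  c_1 = (0.050000 + 0.860000)/2 = 0.455000
  f(c_1) = f(0.455000) = 0.691236
  f(a) × f(c) ≥ 0, new interval: [0.455000, 0.860000]
Iteration 2:
  c_2 = (0.455000 + 0.860000)/2 = 0.657500
  f(c_2) = f(0.657500) = 0.359216
  f(a) × f(c) ≥ 0, new interval: [0.657500, 0.860000]

After 2 iteration(s), the approximation is c_2 = 0.657500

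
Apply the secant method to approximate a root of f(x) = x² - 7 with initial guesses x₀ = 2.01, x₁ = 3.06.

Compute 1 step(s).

f(x) = x² - 7
x₀ = 2.01, x₁ = 3.06

Secant formula: x_{n+1} = x_n - f(x_n)(x_n - x_{n-1})/(f(x_n) - f(x_{n-1}))

Iteration 1:
  f(2.010000) = -2.959900
  f(3.060000) = 2.363600
  x_2 = 3.060000 - 2.363600×(3.060000 - 2.010000)/(2.363600 - (-2.959900))
       = 2.593807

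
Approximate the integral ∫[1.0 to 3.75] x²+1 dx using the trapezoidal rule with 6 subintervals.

f(x) = x²+1
a = 1.0, b = 3.75, n = 6
h = (b - a)/n = 0.458333

Trapezoidal rule: (h/2)[f(x₀) + 2f(x₁) + 2f(x₂) + ... + f(xₙ)]

x_0 = 1.0000, f(x_0) = 2.000000, coefficient = 1
x_1 = 1.4583, f(x_1) = 3.126736, coefficient = 2
x_2 = 1.9167, f(x_2) = 4.673611, coefficient = 2
x_3 = 2.3750, f(x_3) = 6.640625, coefficient = 2
x_4 = 2.8333, f(x_4) = 9.027778, coefficient = 2
x_5 = 3.2917, f(x_5) = 11.835069, coefficient = 2
x_6 = 3.7500, f(x_6) = 15.062500, coefficient = 1

I ≈ (0.458333/2) × 87.670139 = 20.091073
Exact value: 19.994792
Error: 0.096282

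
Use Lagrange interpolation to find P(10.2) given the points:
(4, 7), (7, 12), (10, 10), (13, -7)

Lagrange interpolation formula:
P(x) = Σ yᵢ × Lᵢ(x)
where Lᵢ(x) = Π_{j≠i} (x - xⱼ)/(xᵢ - xⱼ)

L_0(10.2) = (10.2 - 7)/(4 - 7) × (10.2 - 10)/(4 - 10) × (10.2 - 13)/(4 - 13) = 0.011062
L_1(10.2) = (10.2 - 4)/(7 - 4) × (10.2 - 10)/(7 - 10) × (10.2 - 13)/(7 - 13) = -0.064296
L_2(10.2) = (10.2 - 4)/(10 - 4) × (10.2 - 7)/(10 - 7) × (10.2 - 13)/(10 - 13) = 1.028741
L_3(10.2) = (10.2 - 4)/(13 - 4) × (10.2 - 7)/(13 - 7) × (10.2 - 10)/(13 - 10) = 0.024494

P(10.2) = 7×L_0(10.2) + 12×L_1(10.2) + 10×L_2(10.2) + (-7)×L_3(10.2)
P(10.2) = 9.421827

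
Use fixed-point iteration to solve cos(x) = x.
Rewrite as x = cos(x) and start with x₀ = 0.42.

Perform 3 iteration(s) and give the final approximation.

Equation: cos(x) = x
Fixed-point form: x = cos(x)
x₀ = 0.42

x_1 = g(0.420000) = 0.913089
x_2 = g(0.913089) = 0.611304
x_3 = g(0.611304) = 0.818900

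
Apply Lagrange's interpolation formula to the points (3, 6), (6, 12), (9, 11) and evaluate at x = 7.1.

Lagrange interpolation formula:
P(x) = Σ yᵢ × Lᵢ(x)
where Lᵢ(x) = Π_{j≠i} (x - xⱼ)/(xᵢ - xⱼ)

L_0(7.1) = (7.1 - 6)/(3 - 6) × (7.1 - 9)/(3 - 9) = -0.116111
L_1(7.1) = (7.1 - 3)/(6 - 3) × (7.1 - 9)/(6 - 9) = 0.865556
L_2(7.1) = (7.1 - 3)/(9 - 3) × (7.1 - 6)/(9 - 6) = 0.250556

P(7.1) = 6×L_0(7.1) + 12×L_1(7.1) + 11×L_2(7.1)
P(7.1) = 12.446111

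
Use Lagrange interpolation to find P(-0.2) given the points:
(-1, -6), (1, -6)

Lagrange interpolation formula:
P(x) = Σ yᵢ × Lᵢ(x)
where Lᵢ(x) = Π_{j≠i} (x - xⱼ)/(xᵢ - xⱼ)

L_0(-0.2) = (-0.2 - 1)/(-1 - 1) = 0.600000
L_1(-0.2) = (-0.2 - (-1))/(1 - (-1)) = 0.400000

P(-0.2) = (-6)×L_0(-0.2) + (-6)×L_1(-0.2)
P(-0.2) = -6.000000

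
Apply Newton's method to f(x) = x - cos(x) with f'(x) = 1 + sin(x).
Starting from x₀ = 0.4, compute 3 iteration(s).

f(x) = x - cos(x)
f'(x) = 1 + sin(x)
x₀ = 0.4

Newton-Raphson formula: x_{n+1} = x_n - f(x_n)/f'(x_n)

Iteration 1:
  f(0.400000) = -0.521061
  f'(0.400000) = 1.389418
  x_1 = 0.400000 - (-0.521061)/1.389418 = 0.775021
Iteration 2:
  f(0.775021) = 0.060615
  f'(0.775021) = 1.699731
  x_2 = 0.775021 - 0.060615/1.699731 = 0.739360
Iteration 3:
  f(0.739360) = 0.000460
  f'(0.739360) = 1.673815
  x_3 = 0.739360 - 0.000460/1.673815 = 0.739085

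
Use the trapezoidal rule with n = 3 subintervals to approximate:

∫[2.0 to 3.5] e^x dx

f(x) = e^x
a = 2.0, b = 3.5, n = 3
h = (b - a)/n = 0.500000

Trapezoidal rule: (h/2)[f(x₀) + 2f(x₁) + 2f(x₂) + ... + f(xₙ)]

x_0 = 2.0000, f(x_0) = 7.389056, coefficient = 1
x_1 = 2.5000, f(x_1) = 12.182494, coefficient = 2
x_2 = 3.0000, f(x_2) = 20.085537, coefficient = 2
x_3 = 3.5000, f(x_3) = 33.115452, coefficient = 1

I ≈ (0.500000/2) × 105.040570 = 26.260142
Exact value: 25.726396
Error: 0.533747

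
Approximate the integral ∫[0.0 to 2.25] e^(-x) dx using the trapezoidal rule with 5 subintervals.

f(x) = e^(-x)
a = 0.0, b = 2.25, n = 5
h = (b - a)/n = 0.450000

Trapezoidal rule: (h/2)[f(x₀) + 2f(x₁) + 2f(x₂) + ... + f(xₙ)]

x_0 = 0.0000, f(x_0) = 1.000000, coefficient = 1
x_1 = 0.4500, f(x_1) = 0.637628, coefficient = 2
x_2 = 0.9000, f(x_2) = 0.406570, coefficient = 2
x_3 = 1.3500, f(x_3) = 0.259240, coefficient = 2
x_4 = 1.8000, f(x_4) = 0.165299, coefficient = 2
x_5 = 2.2500, f(x_5) = 0.105399, coefficient = 1

I ≈ (0.450000/2) × 4.042873 = 0.909646
Exact value: 0.894601
Error: 0.015046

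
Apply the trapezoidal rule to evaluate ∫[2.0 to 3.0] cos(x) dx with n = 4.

f(x) = cos(x)
a = 2.0, b = 3.0, n = 4
h = (b - a)/n = 0.250000

Trapezoidal rule: (h/2)[f(x₀) + 2f(x₁) + 2f(x₂) + ... + f(xₙ)]

x_0 = 2.0000, f(x_0) = -0.416147, coefficient = 1
x_1 = 2.2500, f(x_1) = -0.628174, coefficient = 2
x_2 = 2.5000, f(x_2) = -0.801144, coefficient = 2
x_3 = 2.7500, f(x_3) = -0.924302, coefficient = 2
x_4 = 3.0000, f(x_4) = -0.989992, coefficient = 1

I ≈ (0.250000/2) × -6.113379 = -0.764172
Exact value: -0.768177
Error: 0.004005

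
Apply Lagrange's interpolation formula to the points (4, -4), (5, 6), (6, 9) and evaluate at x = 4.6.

Lagrange interpolation formula:
P(x) = Σ yᵢ × Lᵢ(x)
where Lᵢ(x) = Π_{j≠i} (x - xⱼ)/(xᵢ - xⱼ)

L_0(4.6) = (4.6 - 5)/(4 - 5) × (4.6 - 6)/(4 - 6) = 0.280000
L_1(4.6) = (4.6 - 4)/(5 - 4) × (4.6 - 6)/(5 - 6) = 0.840000
L_2(4.6) = (4.6 - 4)/(6 - 4) × (4.6 - 5)/(6 - 5) = -0.120000

P(4.6) = (-4)×L_0(4.6) + 6×L_1(4.6) + 9×L_2(4.6)
P(4.6) = 2.840000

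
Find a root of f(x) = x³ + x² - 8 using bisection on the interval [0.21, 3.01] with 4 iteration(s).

f(x) = x³ + x² - 8
Initial interval: [0.21, 3.01]

Iteration 1:
  c_1 = (0.210000 + 3.010000)/2 = 1.610000
  f(c_1) = f(1.610000) = -1.234619
  f(a) × f(c) ≥ 0, new interval: [1.610000, 3.010000]
Iteration 2:
  c_2 = (1.610000 + 3.010000)/2 = 2.310000
  f(c_2) = f(2.310000) = 9.662491
  f(a) × f(c) < 0, new interval: [1.610000, 2.310000]
Iteration 3:
  c_3 = (1.610000 + 2.310000)/2 = 1.960000
  f(c_3) = f(1.960000) = 3.371136
  f(a) × f(c) < 0, new interval: [1.610000, 1.960000]
Iteration 4:
  c_4 = (1.610000 + 1.960000)/2 = 1.785000
  f(c_4) = f(1.785000) = 0.873637
  f(a) × f(c) < 0, new interval: [1.610000, 1.785000]

After 4 iteration(s), the approximation is c_4 = 1.785000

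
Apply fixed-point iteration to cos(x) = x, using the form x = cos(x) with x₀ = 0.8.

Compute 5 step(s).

Equation: cos(x) = x
Fixed-point form: x = cos(x)
x₀ = 0.8

x_1 = g(0.800000) = 0.696707
x_2 = g(0.696707) = 0.766960
x_3 = g(0.766960) = 0.720024
x_4 = g(0.720024) = 0.751790
x_5 = g(0.751790) = 0.730468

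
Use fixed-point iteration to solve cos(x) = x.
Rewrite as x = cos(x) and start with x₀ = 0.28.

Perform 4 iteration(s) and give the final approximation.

Equation: cos(x) = x
Fixed-point form: x = cos(x)
x₀ = 0.28

x_1 = g(0.280000) = 0.961055
x_2 = g(0.961055) = 0.572655
x_3 = g(0.572655) = 0.840465
x_4 = g(0.840465) = 0.667116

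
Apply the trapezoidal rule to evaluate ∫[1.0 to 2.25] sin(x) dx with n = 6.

f(x) = sin(x)
a = 1.0, b = 2.25, n = 6
h = (b - a)/n = 0.208333

Trapezoidal rule: (h/2)[f(x₀) + 2f(x₁) + 2f(x₂) + ... + f(xₙ)]

x_0 = 1.0000, f(x_0) = 0.841471, coefficient = 1
x_1 = 1.2083, f(x_1) = 0.935026, coefficient = 2
x_2 = 1.4167, f(x_2) = 0.988146, coefficient = 2
x_3 = 1.6250, f(x_3) = 0.998531, coefficient = 2
x_4 = 1.8333, f(x_4) = 0.965735, coefficient = 2
x_5 = 2.0417, f(x_5) = 0.891174, coefficient = 2
x_6 = 2.2500, f(x_6) = 0.778073, coefficient = 1

I ≈ (0.208333/2) × 11.176767 = 1.164247
Exact value: 1.168476
Error: 0.004229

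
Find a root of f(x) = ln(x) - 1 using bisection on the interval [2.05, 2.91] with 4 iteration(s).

f(x) = ln(x) - 1
Initial interval: [2.05, 2.91]

Iteration 1:
  c_1 = (2.050000 + 2.910000)/2 = 2.480000
  f(c_1) = f(2.480000) = -0.091741
  f(a) × f(c) ≥ 0, new interval: [2.480000, 2.910000]
Iteration 2:
  c_2 = (2.480000 + 2.910000)/2 = 2.695000
  f(c_2) = f(2.695000) = -0.008602
  f(a) × f(c) ≥ 0, new interval: [2.695000, 2.910000]
Iteration 3:
  c_3 = (2.695000 + 2.910000)/2 = 2.802500
  f(c_3) = f(2.802500) = 0.030512
  f(a) × f(c) < 0, new interval: [2.695000, 2.802500]
Iteration 4:
  c_4 = (2.695000 + 2.802500)/2 = 2.748750
  f(c_4) = f(2.748750) = 0.011146
  f(a) × f(c) < 0, new interval: [2.695000, 2.748750]

After 4 iteration(s), the approximation is c_4 = 2.748750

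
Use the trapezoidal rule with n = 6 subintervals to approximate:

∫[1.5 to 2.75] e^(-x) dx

f(x) = e^(-x)
a = 1.5, b = 2.75, n = 6
h = (b - a)/n = 0.208333

Trapezoidal rule: (h/2)[f(x₀) + 2f(x₁) + 2f(x₂) + ... + f(xₙ)]

x_0 = 1.5000, f(x_0) = 0.223130, coefficient = 1
x_1 = 1.7083, f(x_1) = 0.181167, coefficient = 2
x_2 = 1.9167, f(x_2) = 0.147096, coefficient = 2
x_3 = 2.1250, f(x_3) = 0.119433, coefficient = 2
x_4 = 2.3333, f(x_4) = 0.096972, coefficient = 2
x_5 = 2.5417, f(x_5) = 0.078735, coefficient = 2
x_6 = 2.7500, f(x_6) = 0.063928, coefficient = 1

I ≈ (0.208333/2) × 1.533866 = 0.159778
Exact value: 0.159202
Error: 0.000575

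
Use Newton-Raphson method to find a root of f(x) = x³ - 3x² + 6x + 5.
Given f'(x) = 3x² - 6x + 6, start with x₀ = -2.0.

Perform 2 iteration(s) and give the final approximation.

f(x) = x³ - 3x² + 6x + 5
f'(x) = 3x² - 6x + 6
x₀ = -2.0

Newton-Raphson formula: x_{n+1} = x_n - f(x_n)/f'(x_n)

Iteration 1:
  f(-2.000000) = -27.000000
  f'(-2.000000) = 30.000000
  x_1 = -2.000000 - (-27.000000)/30.000000 = -1.100000
Iteration 2:
  f(-1.100000) = -6.561000
  f'(-1.100000) = 16.230000
  x_2 = -1.100000 - (-6.561000)/16.230000 = -0.695749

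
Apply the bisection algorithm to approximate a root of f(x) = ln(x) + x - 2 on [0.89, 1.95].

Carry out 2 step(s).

f(x) = ln(x) + x - 2
Initial interval: [0.89, 1.95]

Iteration 1:
  c_1 = (0.890000 + 1.950000)/2 = 1.420000
  f(c_1) = f(1.420000) = -0.229343
  f(a) × f(c) ≥ 0, new interval: [1.420000, 1.950000]
Iteration 2:
  c_2 = (1.420000 + 1.950000)/2 = 1.685000
  f(c_2) = f(1.685000) = 0.206766
  f(a) × f(c) < 0, new interval: [1.420000, 1.685000]

After 2 iteration(s), the approximation is c_2 = 1.685000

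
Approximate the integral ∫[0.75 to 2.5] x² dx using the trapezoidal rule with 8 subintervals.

f(x) = x²
a = 0.75, b = 2.5, n = 8
h = (b - a)/n = 0.218750

Trapezoidal rule: (h/2)[f(x₀) + 2f(x₁) + 2f(x₂) + ... + f(xₙ)]

x_0 = 0.7500, f(x_0) = 0.562500, coefficient = 1
x_1 = 0.9688, f(x_1) = 0.938477, coefficient = 2
x_2 = 1.1875, f(x_2) = 1.410156, coefficient = 2
x_3 = 1.4062, f(x_3) = 1.977539, coefficient = 2
x_4 = 1.6250, f(x_4) = 2.640625, coefficient = 2
x_5 = 1.8438, f(x_5) = 3.399414, coefficient = 2
x_6 = 2.0625, f(x_6) = 4.253906, coefficient = 2
x_7 = 2.2812, f(x_7) = 5.204102, coefficient = 2
x_8 = 2.5000, f(x_8) = 6.250000, coefficient = 1

I ≈ (0.218750/2) × 46.460938 = 5.081665
Exact value: 5.067708
Error: 0.013957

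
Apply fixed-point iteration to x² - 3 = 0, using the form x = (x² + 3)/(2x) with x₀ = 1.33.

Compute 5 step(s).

Equation: x² - 3 = 0
Fixed-point form: x = (x² + 3)/(2x)
x₀ = 1.33

x_1 = g(1.330000) = 1.792820
x_2 = g(1.792820) = 1.733081
x_3 = g(1.733081) = 1.732051
x_4 = g(1.732051) = 1.732051
x_5 = g(1.732051) = 1.732051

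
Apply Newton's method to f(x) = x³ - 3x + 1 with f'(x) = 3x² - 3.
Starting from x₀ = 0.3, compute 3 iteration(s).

f(x) = x³ - 3x + 1
f'(x) = 3x² - 3
x₀ = 0.3

Newton-Raphson formula: x_{n+1} = x_n - f(x_n)/f'(x_n)

Iteration 1:
  f(0.300000) = 0.127000
  f'(0.300000) = -2.730000
  x_1 = 0.300000 - 0.127000/(-2.730000) = 0.346520
Iteration 2:
  f(0.346520) = 0.002048
  f'(0.346520) = -2.639771
  x_2 = 0.346520 - 0.002048/(-2.639771) = 0.347296
Iteration 3:
  f(0.347296) = 0.000001
  f'(0.347296) = -2.638156
  x_3 = 0.347296 - 0.000001/(-2.638156) = 0.347296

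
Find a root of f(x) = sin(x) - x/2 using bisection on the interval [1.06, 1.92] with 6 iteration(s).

f(x) = sin(x) - x/2
Initial interval: [1.06, 1.92]

Iteration 1:
  c_1 = (1.060000 + 1.920000)/2 = 1.490000
  f(c_1) = f(1.490000) = 0.251738
  f(a) × f(c) ≥ 0, new interval: [1.490000, 1.920000]
Iteration 2:
  c_2 = (1.490000 + 1.920000)/2 = 1.705000
  f(c_2) = f(1.705000) = 0.138508
  f(a) × f(c) ≥ 0, new interval: [1.705000, 1.920000]
Iteration 3:
  c_3 = (1.705000 + 1.920000)/2 = 1.812500
  f(c_3) = f(1.812500) = 0.064682
  f(a) × f(c) ≥ 0, new interval: [1.812500, 1.920000]
Iteration 4:
  c_4 = (1.812500 + 1.920000)/2 = 1.866250
  f(c_4) = f(1.866250) = 0.023545
  f(a) × f(c) ≥ 0, new interval: [1.866250, 1.920000]
Iteration 5:
  c_5 = (1.866250 + 1.920000)/2 = 1.893125
  f(c_5) = f(1.893125) = 0.001938
  f(a) × f(c) ≥ 0, new interval: [1.893125, 1.920000]
Iteration 6:
  c_6 = (1.893125 + 1.920000)/2 = 1.906562
  f(c_6) = f(1.906562) = -0.009123
  f(a) × f(c) < 0, new interval: [1.893125, 1.906562]

After 6 iteration(s), the approximation is c_6 = 1.906562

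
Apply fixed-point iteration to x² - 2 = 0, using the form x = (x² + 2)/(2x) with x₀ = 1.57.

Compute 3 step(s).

Equation: x² - 2 = 0
Fixed-point form: x = (x² + 2)/(2x)
x₀ = 1.57

x_1 = g(1.570000) = 1.421943
x_2 = g(1.421943) = 1.414235
x_3 = g(1.414235) = 1.414214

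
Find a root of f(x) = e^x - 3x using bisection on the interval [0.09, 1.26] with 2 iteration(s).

f(x) = e^x - 3x
Initial interval: [0.09, 1.26]

Iteration 1:
  c_1 = (0.090000 + 1.260000)/2 = 0.675000
  f(c_1) = f(0.675000) = -0.060967
  f(a) × f(c) < 0, new interval: [0.090000, 0.675000]
Iteration 2:
  c_2 = (0.090000 + 0.675000)/2 = 0.382500
  f(c_2) = f(0.382500) = 0.318445
  f(a) × f(c) ≥ 0, new interval: [0.382500, 0.675000]

After 2 iteration(s), the approximation is c_2 = 0.382500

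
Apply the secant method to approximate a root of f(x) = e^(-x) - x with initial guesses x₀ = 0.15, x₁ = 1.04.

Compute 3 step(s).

f(x) = e^(-x) - x
x₀ = 0.15, x₁ = 1.04

Secant formula: x_{n+1} = x_n - f(x_n)(x_n - x_{n-1})/(f(x_n) - f(x_{n-1}))

Iteration 1:
  f(0.150000) = 0.710708
  f(1.040000) = -0.686545
  x_2 = 1.040000 - (-0.686545)×(1.040000 - 0.150000)/(-0.686545 - 0.710708)
       = 0.602695
Iteration 2:
  f(1.040000) = -0.686545
  f(0.602695) = -0.055361
  x_3 = 0.602695 - (-0.055361)×(0.602695 - 1.040000)/(-0.055361 - (-0.686545))
       = 0.564340
Iteration 3:
  f(0.602695) = -0.055361
  f(0.564340) = 0.004396
  x_4 = 0.564340 - 0.004396×(0.564340 - 0.602695)/(0.004396 - (-0.055361))
       = 0.567161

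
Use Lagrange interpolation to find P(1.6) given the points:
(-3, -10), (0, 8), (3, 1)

Lagrange interpolation formula:
P(x) = Σ yᵢ × Lᵢ(x)
where Lᵢ(x) = Π_{j≠i} (x - xⱼ)/(xᵢ - xⱼ)

L_0(1.6) = (1.6 - 0)/(-3 - 0) × (1.6 - 3)/(-3 - 3) = -0.124444
L_1(1.6) = (1.6 - (-3))/(0 - (-3)) × (1.6 - 3)/(0 - 3) = 0.715556
L_2(1.6) = (1.6 - (-3))/(3 - (-3)) × (1.6 - 0)/(3 - 0) = 0.408889

P(1.6) = (-10)×L_0(1.6) + 8×L_1(1.6) + 1×L_2(1.6)
P(1.6) = 7.377778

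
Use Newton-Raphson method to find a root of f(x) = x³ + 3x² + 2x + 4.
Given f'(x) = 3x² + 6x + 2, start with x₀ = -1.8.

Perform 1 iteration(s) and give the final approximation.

f(x) = x³ + 3x² + 2x + 4
f'(x) = 3x² + 6x + 2
x₀ = -1.8

Newton-Raphson formula: x_{n+1} = x_n - f(x_n)/f'(x_n)

Iteration 1:
  f(-1.800000) = 4.288000
  f'(-1.800000) = 0.920000
  x_1 = -1.800000 - 4.288000/0.920000 = -6.460870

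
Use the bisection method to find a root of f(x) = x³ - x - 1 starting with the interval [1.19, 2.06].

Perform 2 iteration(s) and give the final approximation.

f(x) = x³ - x - 1
Initial interval: [1.19, 2.06]

Iteration 1:
  c_1 = (1.190000 + 2.060000)/2 = 1.625000
  f(c_1) = f(1.625000) = 1.666016
  f(a) × f(c) < 0, new interval: [1.190000, 1.625000]
Iteration 2:
  c_2 = (1.190000 + 1.625000)/2 = 1.407500
  f(c_2) = f(1.407500) = 0.380837
  f(a) × f(c) < 0, new interval: [1.190000, 1.407500]

After 2 iteration(s), the approximation is c_2 = 1.407500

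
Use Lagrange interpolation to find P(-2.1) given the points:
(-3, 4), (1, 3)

Lagrange interpolation formula:
P(x) = Σ yᵢ × Lᵢ(x)
where Lᵢ(x) = Π_{j≠i} (x - xⱼ)/(xᵢ - xⱼ)

L_0(-2.1) = (-2.1 - 1)/(-3 - 1) = 0.775000
L_1(-2.1) = (-2.1 - (-3))/(1 - (-3)) = 0.225000

P(-2.1) = 4×L_0(-2.1) + 3×L_1(-2.1)
P(-2.1) = 3.775000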